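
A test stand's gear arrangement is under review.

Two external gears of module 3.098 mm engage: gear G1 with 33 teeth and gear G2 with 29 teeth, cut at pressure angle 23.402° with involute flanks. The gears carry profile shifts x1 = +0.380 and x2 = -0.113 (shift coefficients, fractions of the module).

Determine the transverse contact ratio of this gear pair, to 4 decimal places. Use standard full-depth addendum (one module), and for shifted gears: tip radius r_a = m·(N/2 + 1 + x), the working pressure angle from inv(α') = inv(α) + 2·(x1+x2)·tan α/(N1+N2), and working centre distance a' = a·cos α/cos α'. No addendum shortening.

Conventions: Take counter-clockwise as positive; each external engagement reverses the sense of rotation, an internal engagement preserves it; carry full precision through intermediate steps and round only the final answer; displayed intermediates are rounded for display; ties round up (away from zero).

1.4832

recognized (one external pair, fixed centres): single-mesh tooth geometry, m = 3.098, N1 = 33, N2 = 29
base radii: r_b1 = 46.912155, r_b2 = 41.225833
tip radii: r_a1 = 55.392240, r_a2 = 47.668926
inv(α') = inv(23.402°) + 2·(+0.380-0.113)·tan α/(33+29) = 0.02806563  ⇒  α' = 24.48483°
a' = a·cos α / cos α' = 96.0380·cos 23.402°/cos 24.48483° = 96.847369
action lengths: √(r_a1²−r_b1²) = 29.454202, √(r_a2²−r_b2²) = 23.932347
base pitch p_b = π·m·cos α = 8.932053
CR = (29.454202 + 23.932347 − 96.847369·sin 24.48483°)/8.932053 = 1.483191
contact ratio ≈ 1.4832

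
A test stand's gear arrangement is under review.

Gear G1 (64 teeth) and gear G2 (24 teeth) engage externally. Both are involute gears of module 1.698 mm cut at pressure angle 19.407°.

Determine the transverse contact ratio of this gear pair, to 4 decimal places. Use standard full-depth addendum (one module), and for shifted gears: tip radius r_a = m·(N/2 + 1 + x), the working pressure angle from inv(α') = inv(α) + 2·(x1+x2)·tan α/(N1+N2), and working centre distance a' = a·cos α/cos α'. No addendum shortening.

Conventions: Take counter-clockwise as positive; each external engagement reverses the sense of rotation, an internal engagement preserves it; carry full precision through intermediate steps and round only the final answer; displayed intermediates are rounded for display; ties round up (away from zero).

1.7275

class = single-mesh tooth geometry [involute pair 64T × 24T, m = 1.698]
base radii: r_b1 = 51.248741, r_b2 = 19.218278
tip radii: r_a1 = 56.034000, r_a2 = 22.074000
no profile shift: α' = α, a' = a
action lengths: √(r_a1²−r_b1²) = 22.657796, √(r_a2²−r_b2²) = 10.859064
base pitch p_b = π·m·cos α = 5.031333
CR = (22.657796 + 10.859064 − 74.712000·sin 19.40700°)/5.031333 = 1.727540
contact ratio ≈ 1.7275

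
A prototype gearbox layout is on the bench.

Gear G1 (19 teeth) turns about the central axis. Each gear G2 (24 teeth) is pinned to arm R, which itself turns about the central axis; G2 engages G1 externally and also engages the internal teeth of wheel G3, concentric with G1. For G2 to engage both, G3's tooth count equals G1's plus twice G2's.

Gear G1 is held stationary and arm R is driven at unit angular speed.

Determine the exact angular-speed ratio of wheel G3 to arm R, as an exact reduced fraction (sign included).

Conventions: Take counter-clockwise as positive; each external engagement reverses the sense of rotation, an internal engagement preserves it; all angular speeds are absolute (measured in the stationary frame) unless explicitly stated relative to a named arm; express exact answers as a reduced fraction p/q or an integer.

recognized (axles ride arm R): planetary set, 19/24/67 teeth
ring teeth: 19 + 2·24 = 67
19(ω_sun−ω_arm) = −67(ω_ring−ω_arm),  ω_sun = 0, ω_arm = 1
ω_ring = 1 − (19/67)(0−1) = 86/67
ω_out/ω_in = 86/67

86/67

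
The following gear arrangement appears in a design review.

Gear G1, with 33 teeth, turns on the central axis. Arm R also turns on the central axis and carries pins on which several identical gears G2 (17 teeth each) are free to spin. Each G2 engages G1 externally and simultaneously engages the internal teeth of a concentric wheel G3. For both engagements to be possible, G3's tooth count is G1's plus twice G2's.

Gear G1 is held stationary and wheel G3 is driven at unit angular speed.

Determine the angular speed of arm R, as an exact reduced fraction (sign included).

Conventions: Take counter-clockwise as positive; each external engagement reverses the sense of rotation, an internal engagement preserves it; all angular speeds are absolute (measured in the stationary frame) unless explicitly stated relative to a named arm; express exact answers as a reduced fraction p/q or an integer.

topology: planetary set — G1 33T / G2 17T / G3 67T, arm = carrier (Willis)
ring teeth: 33 + 2·17 = 67
33(ω_sun−ω_arm) = −67(ω_ring−ω_arm),  ω_sun = 0, ω_ring = 1
33(0−ω_arm) = −67(1−ω_arm)  ⇒  100·ω_arm = 67  ⇒  ω_arm = 67/100
exact speed ratio = 67/100

67/100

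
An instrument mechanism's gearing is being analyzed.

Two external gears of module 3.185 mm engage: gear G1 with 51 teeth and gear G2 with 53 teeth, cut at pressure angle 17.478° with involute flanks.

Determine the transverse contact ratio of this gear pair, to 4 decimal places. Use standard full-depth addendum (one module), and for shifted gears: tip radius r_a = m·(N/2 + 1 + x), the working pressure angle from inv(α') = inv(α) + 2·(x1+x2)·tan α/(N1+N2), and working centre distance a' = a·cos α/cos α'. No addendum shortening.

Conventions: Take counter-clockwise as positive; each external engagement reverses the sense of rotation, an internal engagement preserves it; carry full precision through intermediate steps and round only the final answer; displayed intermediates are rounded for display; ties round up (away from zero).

recognized (one external pair, fixed centres): single-mesh tooth geometry, m = 3.185, N1 = 51, N2 = 53
base radii: r_b1 = 77.467878, r_b2 = 80.505834
tip radii: r_a1 = 84.402500, r_a2 = 87.587500
no profile shift: α' = α, a' = a
action lengths: √(r_a1²−r_b1²) = 33.503878, √(r_a2²−r_b2²) = 34.501895
base pitch p_b = π·m·cos α = 9.544020
CR = (33.503878 + 34.501895 − 165.620000·sin 17.47800°)/9.544020 = 1.913610
contact ratio ≈ 1.9136

1.9136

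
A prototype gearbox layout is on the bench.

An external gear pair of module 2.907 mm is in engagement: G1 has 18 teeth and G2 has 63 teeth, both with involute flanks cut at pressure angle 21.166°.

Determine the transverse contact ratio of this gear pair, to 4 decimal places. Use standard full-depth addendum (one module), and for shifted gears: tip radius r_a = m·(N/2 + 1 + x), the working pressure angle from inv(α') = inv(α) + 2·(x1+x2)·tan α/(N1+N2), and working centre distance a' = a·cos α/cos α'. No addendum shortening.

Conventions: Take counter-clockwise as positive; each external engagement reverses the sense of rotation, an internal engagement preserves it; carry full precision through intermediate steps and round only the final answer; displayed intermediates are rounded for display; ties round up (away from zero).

1.6108

topology: single-mesh involute geometry — m = 2.907, 18T/63T pair
base radii: r_b1 = 24.397998, r_b2 = 85.392992
tip radii: r_a1 = 29.070000, r_a2 = 94.477500
no profile shift: α' = α, a' = a
action lengths: √(r_a1²−r_b1²) = 15.805145, √(r_a2²−r_b2²) = 40.423198
base pitch p_b = π·m·cos α = 8.516508
CR = (15.805145 + 40.423198 − 117.733500·sin 21.16600°)/8.516508 = 1.610773
contact ratio ≈ 1.6108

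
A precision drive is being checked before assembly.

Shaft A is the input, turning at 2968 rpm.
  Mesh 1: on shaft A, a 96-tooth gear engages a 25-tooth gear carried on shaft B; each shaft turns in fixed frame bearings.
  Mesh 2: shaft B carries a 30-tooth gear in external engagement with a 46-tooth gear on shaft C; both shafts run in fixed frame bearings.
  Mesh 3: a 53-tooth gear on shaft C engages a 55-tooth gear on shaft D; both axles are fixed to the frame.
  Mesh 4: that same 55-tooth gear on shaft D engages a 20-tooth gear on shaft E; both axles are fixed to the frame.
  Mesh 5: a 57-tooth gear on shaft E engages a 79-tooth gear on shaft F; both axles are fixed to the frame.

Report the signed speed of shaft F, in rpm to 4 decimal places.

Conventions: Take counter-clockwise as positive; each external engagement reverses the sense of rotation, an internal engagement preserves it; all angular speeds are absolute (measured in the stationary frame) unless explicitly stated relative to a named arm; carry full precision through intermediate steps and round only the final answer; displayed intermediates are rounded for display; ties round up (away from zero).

5-mesh fixed-axis compound train (all bearings frame-fixed)
mesh 1 [96T→25T]: ω = 2968.0000×96/25 = 11397.1200 rpm, sense flips to −
mesh 2 [30T→46T]: ω = 11397.1200×30/46 = 7432.9043 rpm, sense flips to +
mesh 3 [53T→55T]: ω = 7432.9043×53/55 = 7162.6169 rpm, sense flips to −
mesh 4 [55T→20T]: ω = 7162.6169×55/20 = 19697.1965 rpm, sense flips to +
mesh 5 [57T→79T]: ω = 19697.1965×57/79 = 14211.9013 rpm, sense flips to −
signed output speed = -14211.9013 rpm

-14211.9013 rpm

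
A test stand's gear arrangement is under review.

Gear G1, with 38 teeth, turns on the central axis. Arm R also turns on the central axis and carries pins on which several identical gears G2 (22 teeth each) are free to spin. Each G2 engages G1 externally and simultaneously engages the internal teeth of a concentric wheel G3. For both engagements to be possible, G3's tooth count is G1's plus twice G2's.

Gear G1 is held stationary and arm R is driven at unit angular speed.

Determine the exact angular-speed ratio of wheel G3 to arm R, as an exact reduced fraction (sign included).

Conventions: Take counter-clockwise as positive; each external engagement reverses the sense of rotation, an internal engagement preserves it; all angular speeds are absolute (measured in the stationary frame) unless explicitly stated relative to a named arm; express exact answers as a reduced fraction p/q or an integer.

60/41

topology: planetary set — G1 38T / G2 22T / G3 82T, arm = carrier (Willis)
ring teeth: 38 + 2·22 = 82
38(ω_sun−ω_arm) = −82(ω_ring−ω_arm),  ω_sun = 0, ω_arm = 1
ω_ring = 1 − (38/82)(0−1) = 60/41
ω_out/ω_in = 60/41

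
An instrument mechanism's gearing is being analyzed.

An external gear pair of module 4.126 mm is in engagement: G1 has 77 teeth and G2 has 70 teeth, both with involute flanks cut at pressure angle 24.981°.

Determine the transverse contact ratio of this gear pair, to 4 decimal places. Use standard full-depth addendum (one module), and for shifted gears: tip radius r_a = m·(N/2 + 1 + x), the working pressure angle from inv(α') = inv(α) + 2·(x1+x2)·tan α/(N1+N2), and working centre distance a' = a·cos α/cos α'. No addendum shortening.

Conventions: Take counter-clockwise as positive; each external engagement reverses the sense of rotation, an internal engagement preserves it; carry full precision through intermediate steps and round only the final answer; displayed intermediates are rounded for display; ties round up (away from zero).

single-mesh involute tooth geometry (77T engaging 70T at module 4.126)
base radii: r_b1 = 143.990153, r_b2 = 130.900139
tip radii: r_a1 = 162.977000, r_a2 = 148.536000
no profile shift: α' = α, a' = a
action lengths: √(r_a1²−r_b1²) = 76.343556, √(r_a2²−r_b2²) = 70.200406
base pitch p_b = π·m·cos α = 11.749569
CR = (76.343556 + 70.200406 − 303.261000·sin 24.98100°)/11.749569 = 1.572098
contact ratio ≈ 1.5721

1.5721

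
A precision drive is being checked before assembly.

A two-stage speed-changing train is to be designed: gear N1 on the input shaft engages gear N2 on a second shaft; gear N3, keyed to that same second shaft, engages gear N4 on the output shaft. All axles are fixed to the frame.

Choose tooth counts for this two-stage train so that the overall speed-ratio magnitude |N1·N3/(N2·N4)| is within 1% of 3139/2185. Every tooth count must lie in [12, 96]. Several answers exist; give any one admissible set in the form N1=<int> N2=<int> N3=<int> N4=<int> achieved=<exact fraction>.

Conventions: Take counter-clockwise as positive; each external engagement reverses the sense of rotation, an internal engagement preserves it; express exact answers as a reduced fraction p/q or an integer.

topology: fixed-axis compound train — 2 stages, target 3139/2185
target = 3139/2185 in lowest terms: an exact hit needs N1·N3 = k·3139 and N2·N4 = k·2185 for one integer k, every count in [12, 96]; additionally prefer no 1:1 stage (N1 ≠ N2, N3 ≠ N4)
k = 1: N1·N3 = 3139 = 43·73, N2·N4 = 2185 = 23·95
achieved = 43·73/(23·95) = 3139/2185; |achieved − target| = 0 ≤ 3139/218500 ✓

N1=43 N2=23 N3=73 N4=95 achieved=3139/2185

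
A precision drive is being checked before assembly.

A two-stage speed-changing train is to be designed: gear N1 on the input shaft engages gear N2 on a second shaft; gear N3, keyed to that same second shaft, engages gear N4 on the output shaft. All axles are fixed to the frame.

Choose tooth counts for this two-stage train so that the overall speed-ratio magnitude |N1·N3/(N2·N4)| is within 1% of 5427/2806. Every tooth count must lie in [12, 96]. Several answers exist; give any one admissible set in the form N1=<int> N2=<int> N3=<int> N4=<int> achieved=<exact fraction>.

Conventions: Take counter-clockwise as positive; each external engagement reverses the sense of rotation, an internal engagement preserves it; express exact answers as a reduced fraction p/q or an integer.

design class (target 5427/2806): fixed-axis compound train
target = 5427/2806 in lowest terms: an exact hit needs N1·N3 = k·5427 and N2·N4 = k·2806 for one integer k, every count in [12, 96]; additionally prefer no 1:1 stage (N1 ≠ N2, N3 ≠ N4)
k = 1: N1·N3 = 5427 = 67·81, N2·N4 = 2806 = 46·61
achieved = 67·81/(46·61) = 5427/2806; |achieved − target| = 0 ≤ 5427/280600 ✓

N1=67 N2=46 N3=81 N4=61 achieved=5427/2806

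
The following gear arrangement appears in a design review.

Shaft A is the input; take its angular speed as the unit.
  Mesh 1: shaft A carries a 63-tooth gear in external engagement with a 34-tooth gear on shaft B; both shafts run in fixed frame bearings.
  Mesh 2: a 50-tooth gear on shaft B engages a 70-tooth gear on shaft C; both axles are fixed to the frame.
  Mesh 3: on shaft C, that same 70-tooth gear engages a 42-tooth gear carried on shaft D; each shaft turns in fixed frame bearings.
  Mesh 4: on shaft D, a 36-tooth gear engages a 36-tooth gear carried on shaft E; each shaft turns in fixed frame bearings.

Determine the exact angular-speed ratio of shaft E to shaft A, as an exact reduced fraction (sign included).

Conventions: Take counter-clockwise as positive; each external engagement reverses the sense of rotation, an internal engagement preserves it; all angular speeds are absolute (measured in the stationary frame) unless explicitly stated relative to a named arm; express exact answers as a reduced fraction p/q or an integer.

class = fixed-axis compound train [4 meshes; 4 ratios multiply, 4 sense flips]
mesh 1 [63T→34T]: running ratio 63/34, sense −
mesh 2 [50T→70T]: running ratio 45/34, sense +
mesh 3 [70T→42T]: running ratio 75/34, sense −
mesh 4 [36T→36T]: running ratio 75/34, sense +
ω_out/ω_in = 75/34

75/34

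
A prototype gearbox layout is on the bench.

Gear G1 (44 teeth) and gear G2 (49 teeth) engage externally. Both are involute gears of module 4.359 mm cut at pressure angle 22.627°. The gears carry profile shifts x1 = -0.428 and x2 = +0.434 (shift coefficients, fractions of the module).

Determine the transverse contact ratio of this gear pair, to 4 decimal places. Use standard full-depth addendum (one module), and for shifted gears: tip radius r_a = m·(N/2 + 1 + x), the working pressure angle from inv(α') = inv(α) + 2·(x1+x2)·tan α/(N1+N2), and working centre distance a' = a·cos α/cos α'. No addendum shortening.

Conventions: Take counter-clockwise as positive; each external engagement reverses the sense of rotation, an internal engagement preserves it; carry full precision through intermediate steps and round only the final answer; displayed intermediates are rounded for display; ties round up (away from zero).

topology: single-mesh involute geometry — m = 4.359, 44T/49T pair
base radii: r_b1 = 88.516637, r_b2 = 98.575346
tip radii: r_a1 = 98.391348, r_a2 = 113.046306
inv(α') = inv(22.627°) + 2·(-0.428+0.434)·tan α/(44+49) = 0.02195096  ⇒  α' = 22.64472°
a' = a·cos α / cos α' = 202.6935·cos 22.627°/cos 22.64472° = 202.719644
action lengths: √(r_a1²−r_b1²) = 42.961173, √(r_a2²−r_b2²) = 55.338671
base pitch p_b = π·m·cos α = 12.640146
CR = (42.961173 + 55.338671 − 202.719644·sin 22.64472°)/12.640146 = 1.602005
contact ratio ≈ 1.6020

1.6020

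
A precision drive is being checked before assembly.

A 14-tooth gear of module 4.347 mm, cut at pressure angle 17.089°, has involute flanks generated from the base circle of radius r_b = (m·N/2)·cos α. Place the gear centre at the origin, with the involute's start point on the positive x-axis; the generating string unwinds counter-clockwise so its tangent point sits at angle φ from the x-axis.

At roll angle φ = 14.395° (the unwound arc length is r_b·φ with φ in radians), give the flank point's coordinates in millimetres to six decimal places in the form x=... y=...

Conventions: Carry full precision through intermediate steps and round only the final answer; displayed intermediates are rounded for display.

x=29.989071 y=0.152784

class = single-mesh tooth geometry [base-circle involute, m = 4.347, 14T]
pitch radius r_p = m·N/2 = 4.347·14/2 = 30.429000
base radius r_b = r_p·cos α = 30.429000·cos 17.089° = 29.085543
roll angle φ = 14.395° = 0.25124015 rad
x = r_b·(cos φ + φ·sin φ) = 29.989071
y = r_b·(sin φ − φ·cos φ) = 0.152784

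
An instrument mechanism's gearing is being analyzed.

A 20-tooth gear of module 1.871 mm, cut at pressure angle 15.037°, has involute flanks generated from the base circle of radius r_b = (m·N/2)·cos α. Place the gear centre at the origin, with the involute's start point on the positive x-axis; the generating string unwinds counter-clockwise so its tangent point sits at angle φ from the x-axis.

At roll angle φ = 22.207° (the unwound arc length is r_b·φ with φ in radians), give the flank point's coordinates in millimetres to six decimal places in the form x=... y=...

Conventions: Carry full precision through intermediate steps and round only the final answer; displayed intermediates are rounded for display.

topology: single-mesh involute geometry — m = 1.871, N = 20
pitch radius r_p = m·N/2 = 1.871·20/2 = 18.710000
base radius r_b = r_p·cos α = 18.710000·cos 15.037° = 18.069341
roll angle φ = 22.207° = 0.38758527 rad
x = r_b·(cos φ + φ·sin φ) = 19.376004
y = r_b·(sin φ − φ·cos φ) = 0.345450

x=19.376004 y=0.345450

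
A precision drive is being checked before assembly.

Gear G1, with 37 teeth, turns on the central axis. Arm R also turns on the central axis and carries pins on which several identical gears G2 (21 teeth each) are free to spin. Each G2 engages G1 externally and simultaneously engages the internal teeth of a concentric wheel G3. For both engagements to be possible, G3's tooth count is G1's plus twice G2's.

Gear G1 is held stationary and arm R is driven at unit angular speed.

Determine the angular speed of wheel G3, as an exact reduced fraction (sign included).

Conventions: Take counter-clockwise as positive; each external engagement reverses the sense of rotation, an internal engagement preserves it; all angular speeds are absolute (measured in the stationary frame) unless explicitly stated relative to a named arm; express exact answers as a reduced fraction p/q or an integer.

116/79

recognized (axles ride arm R): planetary set, 37/21/79 teeth
ring teeth: 37 + 2·21 = 79
37(ω_sun−ω_arm) = −79(ω_ring−ω_arm),  ω_sun = 0, ω_arm = 1
ω_ring = 1 − (37/79)(0−1) = 116/79
exact speed ratio = 116/79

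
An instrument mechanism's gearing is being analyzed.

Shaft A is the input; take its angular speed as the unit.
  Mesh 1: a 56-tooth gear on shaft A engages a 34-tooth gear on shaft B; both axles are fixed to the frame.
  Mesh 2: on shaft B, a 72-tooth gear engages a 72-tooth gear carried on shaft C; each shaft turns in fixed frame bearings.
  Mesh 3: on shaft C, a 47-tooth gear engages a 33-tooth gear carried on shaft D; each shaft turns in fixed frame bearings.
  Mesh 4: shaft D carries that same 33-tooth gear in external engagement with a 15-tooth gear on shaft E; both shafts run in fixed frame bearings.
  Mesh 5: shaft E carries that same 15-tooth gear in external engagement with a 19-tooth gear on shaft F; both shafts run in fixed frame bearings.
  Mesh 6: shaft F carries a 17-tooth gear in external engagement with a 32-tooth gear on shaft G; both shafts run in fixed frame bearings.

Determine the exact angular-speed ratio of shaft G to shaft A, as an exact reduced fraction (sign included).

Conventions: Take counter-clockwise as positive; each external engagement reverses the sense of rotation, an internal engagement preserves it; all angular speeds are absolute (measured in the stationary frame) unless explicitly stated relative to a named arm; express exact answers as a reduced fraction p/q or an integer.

class = fixed-axis compound train [6 meshes; 6 ratios multiply, 6 sense flips]
mesh 1 [56T→34T]: running ratio 28/17, sense −
mesh 2 [72T→72T]: running ratio 28/17, sense +
mesh 3 [47T→33T]: running ratio 1316/561, sense −
mesh 4 [33T→15T]: running ratio 1316/255, sense +
mesh 5 [15T→19T]: running ratio 1316/323, sense −
mesh 6 [17T→32T]: running ratio 329/152, sense +
ω_out/ω_in = 329/152

329/152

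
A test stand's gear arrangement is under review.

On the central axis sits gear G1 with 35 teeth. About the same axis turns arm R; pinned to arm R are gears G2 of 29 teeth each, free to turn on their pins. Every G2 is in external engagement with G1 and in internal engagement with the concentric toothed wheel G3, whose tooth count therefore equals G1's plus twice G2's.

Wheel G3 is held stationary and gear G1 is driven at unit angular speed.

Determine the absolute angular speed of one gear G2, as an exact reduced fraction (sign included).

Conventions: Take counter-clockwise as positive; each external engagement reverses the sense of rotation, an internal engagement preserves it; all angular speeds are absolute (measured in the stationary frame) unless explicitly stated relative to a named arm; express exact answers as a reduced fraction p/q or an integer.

-35/58

recognized (axles ride arm R): planetary set, 35/29/93 teeth
ring teeth: 35 + 2·29 = 93
35(ω_sun−ω_arm) = −93(ω_ring−ω_arm),  ω_ring = 0, ω_sun = 1
35(1−ω_arm) = −93(0−ω_arm)  ⇒  128·ω_arm = 35  ⇒  ω_arm = 35/128
sun–planet mesh: 35·(1−35/128) = −29·(ω_p−ω_arm)  ⇒  ω_p−ω_arm = -3255/3712
ω_p = 35/128 − 3255/3712 = -35/58
exact speed ratio = -35/58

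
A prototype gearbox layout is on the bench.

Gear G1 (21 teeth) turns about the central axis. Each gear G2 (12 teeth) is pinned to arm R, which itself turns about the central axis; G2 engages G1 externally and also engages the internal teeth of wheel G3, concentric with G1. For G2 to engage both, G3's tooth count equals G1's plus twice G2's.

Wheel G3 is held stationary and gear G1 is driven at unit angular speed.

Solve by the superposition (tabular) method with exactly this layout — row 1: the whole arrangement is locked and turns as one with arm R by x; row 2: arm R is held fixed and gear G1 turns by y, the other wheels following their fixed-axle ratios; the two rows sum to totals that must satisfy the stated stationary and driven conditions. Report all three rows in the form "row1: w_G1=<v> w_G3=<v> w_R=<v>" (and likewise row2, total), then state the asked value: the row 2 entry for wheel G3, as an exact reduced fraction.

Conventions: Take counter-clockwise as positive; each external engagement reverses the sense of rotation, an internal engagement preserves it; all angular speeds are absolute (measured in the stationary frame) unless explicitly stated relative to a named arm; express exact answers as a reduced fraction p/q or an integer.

row1: w_G1=7/22 w_G3=7/22 w_R=7/22
row2: w_G1=15/22 w_G3=-7/22 w_R=0
total: w_G1=1 w_G3=0 w_R=7/22
asked value: -7/22

topology: planetary set — G1 21T / G2 12T / G3 45T, arm = carrier (Willis)
row 1 — lock + rotate with arm: ω_sun = ω_ring = ω_arm = x
row 2: sun turns y, ring = −(21/45)·y, arm 0
boundary: total ω_ring = x − (21/45)·y = 0 and total ω_sun = x + y = 1  ⇒  y = 15/22, x = 7/22
row 2 ring = −(21/45)·15/22 = -7/22
totals (row 1 + row 2): sun 7/22 + 15/22 = 1, ring 7/22 + (-7/22) = 0, arm 7/22 + 0 = 7/22
asked cell (row2, ring) = -7/22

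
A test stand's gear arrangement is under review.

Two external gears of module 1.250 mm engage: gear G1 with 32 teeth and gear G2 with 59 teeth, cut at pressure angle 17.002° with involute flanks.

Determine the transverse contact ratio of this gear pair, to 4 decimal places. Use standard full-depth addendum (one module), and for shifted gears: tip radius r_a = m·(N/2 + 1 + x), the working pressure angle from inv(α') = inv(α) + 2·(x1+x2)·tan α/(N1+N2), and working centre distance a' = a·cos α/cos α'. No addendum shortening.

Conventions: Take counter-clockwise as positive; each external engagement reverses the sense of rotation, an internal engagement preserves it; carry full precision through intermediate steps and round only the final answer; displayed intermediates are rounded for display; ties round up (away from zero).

topology: single-mesh involute geometry — m = 1.250, 32T/59T pair
base radii: r_b1 = 19.125891, r_b2 = 35.263362
tip radii: r_a1 = 21.250000, r_a2 = 38.125000
no profile shift: α' = α, a' = a
action lengths: √(r_a1²−r_b1²) = 9.260820, √(r_a2²−r_b2²) = 14.491755
base pitch p_b = π·m·cos α = 3.755360
CR = (9.260820 + 14.491755 − 56.875000·sin 17.00200°)/3.755360 = 1.896499
contact ratio ≈ 1.8965

1.8965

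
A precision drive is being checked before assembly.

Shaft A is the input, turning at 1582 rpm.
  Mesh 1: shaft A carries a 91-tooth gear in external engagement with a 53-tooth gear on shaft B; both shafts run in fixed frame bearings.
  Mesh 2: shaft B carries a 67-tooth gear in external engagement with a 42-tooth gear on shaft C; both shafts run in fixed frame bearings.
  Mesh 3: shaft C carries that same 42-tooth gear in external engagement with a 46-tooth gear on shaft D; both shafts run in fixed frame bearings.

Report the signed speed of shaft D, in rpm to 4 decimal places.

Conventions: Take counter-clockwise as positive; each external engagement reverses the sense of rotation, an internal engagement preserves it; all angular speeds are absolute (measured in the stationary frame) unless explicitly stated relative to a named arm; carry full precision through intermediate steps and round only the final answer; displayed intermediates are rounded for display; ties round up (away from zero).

recognized (4 fixed axles, 3 meshes): fixed-axis compound train
mesh 1 [91T→53T]: ω = 1582.0000×91/53 = 2716.2642 rpm, sense flips to −
mesh 2 [67T→42T]: ω = 2716.2642×67/42 = 4333.0881 rpm, sense flips to +
mesh 3 [42T→46T]: ω = 4333.0881×42/46 = 3956.2978 rpm, sense flips to −
signed output speed = -3956.2978 rpm

-3956.2978 rpm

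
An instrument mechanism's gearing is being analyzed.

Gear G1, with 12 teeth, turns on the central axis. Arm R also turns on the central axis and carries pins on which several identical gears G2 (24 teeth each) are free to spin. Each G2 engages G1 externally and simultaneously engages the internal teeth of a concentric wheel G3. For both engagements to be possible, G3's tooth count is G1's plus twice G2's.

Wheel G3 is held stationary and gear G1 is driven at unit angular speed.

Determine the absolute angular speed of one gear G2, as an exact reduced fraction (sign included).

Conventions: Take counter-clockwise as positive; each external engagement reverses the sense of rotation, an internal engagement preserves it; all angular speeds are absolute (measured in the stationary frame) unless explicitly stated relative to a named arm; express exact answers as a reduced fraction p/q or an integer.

recognized (axles ride arm R): planetary set, 12/24/60 teeth
ring teeth: 12 + 2·24 = 60
12(ω_sun−ω_arm) = −60(ω_ring−ω_arm),  ω_ring = 0, ω_sun = 1
12(1−ω_arm) = −60(0−ω_arm)  ⇒  72·ω_arm = 12  ⇒  ω_arm = 1/6
sun–planet mesh: 12·(1−1/6) = −24·(ω_p−ω_arm)  ⇒  ω_p−ω_arm = -5/12
ω_p = 1/6 − 5/12 = -1/4
exact speed ratio = -1/4

-1/4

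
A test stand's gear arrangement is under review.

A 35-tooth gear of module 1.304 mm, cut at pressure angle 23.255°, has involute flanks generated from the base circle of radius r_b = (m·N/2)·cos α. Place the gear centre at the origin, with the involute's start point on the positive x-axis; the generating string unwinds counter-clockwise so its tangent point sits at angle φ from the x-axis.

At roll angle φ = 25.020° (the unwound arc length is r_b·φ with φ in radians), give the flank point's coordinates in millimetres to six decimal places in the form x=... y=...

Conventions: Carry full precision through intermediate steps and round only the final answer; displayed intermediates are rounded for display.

x=22.870748 y=0.570932

class = single-mesh tooth geometry [base-circle involute, m = 1.304, 35T]
pitch radius r_p = m·N/2 = 1.304·35/2 = 22.820000
base radius r_b = r_p·cos α = 22.820000·cos 23.255° = 20.966029
roll angle φ = 25.020° = 0.43668138 rad
x = r_b·(cos φ + φ·sin φ) = 22.870748
y = r_b·(sin φ − φ·cos φ) = 0.570932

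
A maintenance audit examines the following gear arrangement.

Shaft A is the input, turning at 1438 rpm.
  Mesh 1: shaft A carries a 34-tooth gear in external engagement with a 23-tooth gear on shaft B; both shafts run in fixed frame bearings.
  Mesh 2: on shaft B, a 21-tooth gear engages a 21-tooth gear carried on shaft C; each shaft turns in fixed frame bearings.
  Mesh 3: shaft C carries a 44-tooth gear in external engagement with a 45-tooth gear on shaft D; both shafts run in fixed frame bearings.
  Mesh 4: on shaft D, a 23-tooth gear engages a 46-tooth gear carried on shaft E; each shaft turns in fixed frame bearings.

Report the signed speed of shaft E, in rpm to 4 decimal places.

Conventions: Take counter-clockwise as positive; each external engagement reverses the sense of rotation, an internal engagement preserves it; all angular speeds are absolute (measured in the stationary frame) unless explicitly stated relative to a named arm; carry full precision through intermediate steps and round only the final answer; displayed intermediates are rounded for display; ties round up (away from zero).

+1039.2502 rpm

4-mesh fixed-axis compound train (all bearings frame-fixed)
mesh 1 [34T→23T]: ω = 1438.0000×34/23 = 2125.7391 rpm, sense flips to −
mesh 2 [21T→21T]: ω = 2125.7391×21/21 = 2125.7391 rpm, sense flips to +
mesh 3 [44T→45T]: ω = 2125.7391×44/45 = 2078.5005 rpm, sense flips to −
mesh 4 [23T→46T]: ω = 2078.5005×23/46 = 1039.2502 rpm, sense flips to +
signed output speed = +1039.2502 rpm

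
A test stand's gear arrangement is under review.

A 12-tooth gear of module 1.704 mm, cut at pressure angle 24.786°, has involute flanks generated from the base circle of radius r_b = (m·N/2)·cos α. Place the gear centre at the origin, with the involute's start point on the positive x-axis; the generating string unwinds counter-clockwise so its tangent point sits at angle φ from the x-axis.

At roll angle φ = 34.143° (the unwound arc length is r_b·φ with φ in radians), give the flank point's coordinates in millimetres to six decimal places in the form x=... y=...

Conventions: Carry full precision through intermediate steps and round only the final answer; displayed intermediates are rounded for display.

x=10.786791 y=0.631777

recognized (one wheel, involute flank): single-mesh tooth geometry, m = 1.704, N = 12
pitch radius r_p = m·N/2 = 1.704·12/2 = 10.224000
base radius r_b = r_p·cos α = 10.224000·cos 24.786° = 9.282165
roll angle φ = 34.143° = 0.59590777 rad
x = r_b·(cos φ + φ·sin φ) = 10.786791
y = r_b·(sin φ − φ·cos φ) = 0.631777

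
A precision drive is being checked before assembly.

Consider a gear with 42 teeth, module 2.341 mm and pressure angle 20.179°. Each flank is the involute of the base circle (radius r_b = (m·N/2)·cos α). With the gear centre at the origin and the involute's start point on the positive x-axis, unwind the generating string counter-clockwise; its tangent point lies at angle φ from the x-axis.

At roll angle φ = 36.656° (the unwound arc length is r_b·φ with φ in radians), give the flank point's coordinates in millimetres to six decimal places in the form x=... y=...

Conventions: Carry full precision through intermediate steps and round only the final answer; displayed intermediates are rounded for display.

single-mesh involute tooth geometry (42T wheel at module 2.341)
pitch radius r_p = m·N/2 = 2.341·42/2 = 49.161000
base radius r_b = r_p·cos α = 49.161000·cos 20.179° = 46.143474
roll angle φ = 36.656° = 0.63976789 rad
x = r_b·(cos φ + φ·sin φ) = 54.642258
y = r_b·(sin φ − φ·cos φ) = 3.865230

x=54.642258 y=3.865230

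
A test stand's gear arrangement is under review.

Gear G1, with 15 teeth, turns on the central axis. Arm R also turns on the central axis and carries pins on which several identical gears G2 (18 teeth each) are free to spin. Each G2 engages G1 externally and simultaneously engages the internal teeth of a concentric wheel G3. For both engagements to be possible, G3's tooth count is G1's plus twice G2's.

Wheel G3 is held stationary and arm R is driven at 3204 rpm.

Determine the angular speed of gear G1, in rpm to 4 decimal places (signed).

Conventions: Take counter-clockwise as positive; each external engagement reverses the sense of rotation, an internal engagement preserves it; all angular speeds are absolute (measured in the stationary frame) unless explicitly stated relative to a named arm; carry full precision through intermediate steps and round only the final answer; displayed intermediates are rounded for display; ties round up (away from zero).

planetary set (15T centre, 18T on arm, 51T internal) — Willis relation
normalise by the input: solve with ω_arm = 1, then scale by 3204 rpm
ring teeth: 15 + 2·18 = 51
15(ω_sun−ω_arm) = −51(ω_ring−ω_arm),  ω_ring = 0, ω_arm = 1
ω_sun = 1 − (51/15)(0−1) = 22/5
scale: ω_sun = 22/5 × 3204 rpm = +14097.6000 rpm

+14097.6000 rpm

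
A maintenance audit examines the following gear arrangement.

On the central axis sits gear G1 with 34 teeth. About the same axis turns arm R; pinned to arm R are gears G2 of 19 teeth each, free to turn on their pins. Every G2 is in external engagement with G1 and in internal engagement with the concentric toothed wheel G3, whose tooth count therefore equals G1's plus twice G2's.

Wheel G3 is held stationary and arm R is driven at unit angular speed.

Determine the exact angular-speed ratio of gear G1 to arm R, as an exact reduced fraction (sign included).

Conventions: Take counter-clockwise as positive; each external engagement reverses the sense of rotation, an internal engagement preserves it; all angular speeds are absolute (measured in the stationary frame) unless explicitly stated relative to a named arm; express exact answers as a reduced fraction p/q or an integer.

53/17

planetary set (34T centre, 19T on arm, 72T internal) — Willis relation
ring teeth: 34 + 2·19 = 72
34(ω_sun−ω_arm) = −72(ω_ring−ω_arm),  ω_ring = 0, ω_arm = 1
ω_sun = 1 − (72/34)(0−1) = 53/17
ω_out/ω_in = 53/17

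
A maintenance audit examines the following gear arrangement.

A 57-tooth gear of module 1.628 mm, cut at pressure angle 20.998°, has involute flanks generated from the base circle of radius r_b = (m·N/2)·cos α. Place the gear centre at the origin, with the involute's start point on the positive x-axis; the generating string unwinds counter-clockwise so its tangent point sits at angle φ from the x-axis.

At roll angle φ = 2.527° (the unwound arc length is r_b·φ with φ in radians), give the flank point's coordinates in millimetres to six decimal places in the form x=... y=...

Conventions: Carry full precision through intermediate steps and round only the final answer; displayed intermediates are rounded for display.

x=43.358955 y=0.001239

topology: single-mesh involute geometry — m = 1.628, N = 57
pitch radius r_p = m·N/2 = 1.628·57/2 = 46.398000
base radius r_b = r_p·cos α = 46.398000·cos 20.998° = 43.316845
roll angle φ = 2.527° = 0.04410447 rad
x = r_b·(cos φ + φ·sin φ) = 43.358955
y = r_b·(sin φ − φ·cos φ) = 0.001239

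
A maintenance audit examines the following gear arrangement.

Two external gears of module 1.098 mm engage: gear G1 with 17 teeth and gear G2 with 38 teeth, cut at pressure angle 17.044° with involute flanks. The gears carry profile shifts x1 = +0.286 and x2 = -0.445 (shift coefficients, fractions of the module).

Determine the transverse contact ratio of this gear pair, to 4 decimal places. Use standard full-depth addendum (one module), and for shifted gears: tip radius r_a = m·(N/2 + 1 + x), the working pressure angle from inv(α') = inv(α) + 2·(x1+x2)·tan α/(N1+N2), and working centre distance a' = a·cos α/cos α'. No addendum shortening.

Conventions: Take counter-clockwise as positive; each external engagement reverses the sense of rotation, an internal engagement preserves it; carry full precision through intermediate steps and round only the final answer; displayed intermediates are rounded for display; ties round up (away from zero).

recognized (one external pair, fixed centres): single-mesh tooth geometry, m = 1.098, N1 = 17, N2 = 38
base radii: r_b1 = 8.923094, r_b2 = 19.945740
tip radii: r_a1 = 10.745028, r_a2 = 21.471390
inv(α') = inv(17.044°) + 2·(+0.286-0.445)·tan α/(17+38) = 0.00732415  ⇒  α' = 15.88163°
a' = a·cos α / cos α' = 30.1950·cos 17.044°/cos 15.88163° = 30.014515
action lengths: √(r_a1²−r_b1²) = 5.986152, √(r_a2²−r_b2²) = 7.949091
base pitch p_b = π·m·cos α = 3.297968
CR = (5.986152 + 7.949091 − 30.014515·sin 15.88163°)/3.297968 = 1.734931
contact ratio ≈ 1.7349

1.7349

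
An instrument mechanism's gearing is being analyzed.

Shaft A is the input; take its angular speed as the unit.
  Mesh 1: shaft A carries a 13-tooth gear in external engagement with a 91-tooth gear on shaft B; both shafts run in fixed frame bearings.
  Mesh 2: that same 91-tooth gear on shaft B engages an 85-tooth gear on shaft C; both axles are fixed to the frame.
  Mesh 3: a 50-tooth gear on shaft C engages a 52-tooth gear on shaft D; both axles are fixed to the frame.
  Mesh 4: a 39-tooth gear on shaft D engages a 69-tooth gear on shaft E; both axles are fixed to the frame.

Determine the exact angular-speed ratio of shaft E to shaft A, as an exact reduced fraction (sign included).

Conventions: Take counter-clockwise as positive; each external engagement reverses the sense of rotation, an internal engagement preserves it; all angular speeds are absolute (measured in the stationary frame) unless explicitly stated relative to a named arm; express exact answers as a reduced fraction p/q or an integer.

class = fixed-axis compound train [4 meshes; 4 ratios multiply, 4 sense flips]
mesh 1 [13T→91T]: running ratio 1/7, sense −
mesh 2 [91T→85T]: running ratio 13/85, sense +
mesh 3 [50T→52T]: running ratio 5/34, sense −
mesh 4 [39T→69T]: running ratio 65/782, sense +
ω_out/ω_in = 65/782

65/782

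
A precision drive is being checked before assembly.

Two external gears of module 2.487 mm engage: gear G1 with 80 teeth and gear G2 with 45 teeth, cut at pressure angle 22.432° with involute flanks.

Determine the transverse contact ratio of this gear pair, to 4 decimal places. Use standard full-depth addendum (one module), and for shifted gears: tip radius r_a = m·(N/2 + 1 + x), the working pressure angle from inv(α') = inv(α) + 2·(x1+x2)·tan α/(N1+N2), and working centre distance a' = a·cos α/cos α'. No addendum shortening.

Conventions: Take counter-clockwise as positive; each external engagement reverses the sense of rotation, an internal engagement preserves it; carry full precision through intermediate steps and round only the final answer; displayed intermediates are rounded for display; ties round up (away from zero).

recognized (one external pair, fixed centres): single-mesh tooth geometry, m = 2.487, N1 = 80, N2 = 45
base radii: r_b1 = 91.952653, r_b2 = 51.723367
tip radii: r_a1 = 101.967000, r_a2 = 58.444500
no profile shift: α' = α, a' = a
action lengths: √(r_a1²−r_b1²) = 44.067888, √(r_a2²−r_b2²) = 27.211264
base pitch p_b = π·m·cos α = 7.221944
CR = (44.067888 + 27.211264 − 155.437500·sin 22.43200°)/7.221944 = 1.656932
contact ratio ≈ 1.6569

1.6569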